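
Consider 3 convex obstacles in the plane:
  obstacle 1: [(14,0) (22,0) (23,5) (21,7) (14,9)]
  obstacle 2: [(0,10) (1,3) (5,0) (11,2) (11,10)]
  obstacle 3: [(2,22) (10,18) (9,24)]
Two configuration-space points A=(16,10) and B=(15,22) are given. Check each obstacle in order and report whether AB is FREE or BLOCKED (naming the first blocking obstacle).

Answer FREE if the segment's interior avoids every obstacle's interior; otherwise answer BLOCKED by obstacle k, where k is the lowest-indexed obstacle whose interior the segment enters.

Obstacle 1 [(14,0) (22,0) (23,5) (21,7) (14,9)]:
  edge (14,0)–(22,0): clear
  edge (22,0)–(23,5): clear
  edge (23,5)–(21,7): clear
  edge (21,7)–(14,9): clear
  edge (14,9)–(14,0): clear
  midpoint (31/2,16) outside
  → clear
Obstacle 2 [(0,10) (1,3) (5,0) (11,2) (11,10)]:
  edge (0,10)–(1,3): clear
  edge (1,3)–(5,0): clear
  edge (5,0)–(11,2): clear
  edge (11,2)–(11,10): clear
  edge (11,10)–(0,10): clear
  midpoint (31/2,16) outside
  → clear
Obstacle 3 [(2,22) (10,18) (9,24)]:
  edge (2,22)–(10,18): clear
  edge (10,18)–(9,24): clear
  edge (9,24)–(2,22): clear
  midpoint (31/2,16) outside
  → clear

FREE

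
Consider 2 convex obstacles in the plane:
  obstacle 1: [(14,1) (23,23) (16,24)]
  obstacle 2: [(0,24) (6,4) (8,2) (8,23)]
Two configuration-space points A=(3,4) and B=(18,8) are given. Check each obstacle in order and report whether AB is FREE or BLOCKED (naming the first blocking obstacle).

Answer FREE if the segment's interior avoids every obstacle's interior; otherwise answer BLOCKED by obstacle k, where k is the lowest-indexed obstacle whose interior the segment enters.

Obstacle 1 [(14,1) (23,23) (16,24)]:
  edge (14,1)–(23,23): crosses AB
  edge (23,23)–(16,24): clear
  edge (16,24)–(14,1): crosses AB
  → BLOCKED
Obstacle 2 [(0,24) (6,4) (8,2) (8,23)]:
  edge (0,24)–(6,4): crosses AB
  edge (6,4)–(8,2): clear
  edge (8,2)–(8,23): crosses AB
  edge (8,23)–(0,24): clear
  → BLOCKED

BLOCKED by obstacle 1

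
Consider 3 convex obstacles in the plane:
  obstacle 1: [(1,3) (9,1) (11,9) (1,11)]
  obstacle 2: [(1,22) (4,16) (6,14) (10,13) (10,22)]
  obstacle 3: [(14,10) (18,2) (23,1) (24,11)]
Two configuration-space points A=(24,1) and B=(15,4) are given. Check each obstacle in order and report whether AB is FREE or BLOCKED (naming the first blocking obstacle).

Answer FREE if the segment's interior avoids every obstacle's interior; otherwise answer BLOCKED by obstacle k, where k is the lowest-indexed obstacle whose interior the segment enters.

Obstacle 1 [(1,3) (9,1) (11,9) (1,11)]:
  edge (1,3)–(9,1): clear
  edge (9,1)–(11,9): clear
  edge (11,9)–(1,11): clear
  edge (1,11)–(1,3): clear
  midpoint (39/2,5/2) outside
  → clear
Obstacle 2 [(1,22) (4,16) (6,14) (10,13) (10,22)]:
  edge (1,22)–(4,16): clear
  edge (4,16)–(6,14): clear
  edge (6,14)–(10,13): clear
  edge (10,13)–(10,22): clear
  edge (10,22)–(1,22): clear
  midpoint (39/2,5/2) outside
  → clear
Obstacle 3 [(14,10) (18,2) (23,1) (24,11)]:
  edge (14,10)–(18,2): crosses AB
  edge (18,2)–(23,1): clear
  edge (23,1)–(24,11): crosses AB
  edge (24,11)–(14,10): clear
  → BLOCKED

BLOCKED by obstacle 3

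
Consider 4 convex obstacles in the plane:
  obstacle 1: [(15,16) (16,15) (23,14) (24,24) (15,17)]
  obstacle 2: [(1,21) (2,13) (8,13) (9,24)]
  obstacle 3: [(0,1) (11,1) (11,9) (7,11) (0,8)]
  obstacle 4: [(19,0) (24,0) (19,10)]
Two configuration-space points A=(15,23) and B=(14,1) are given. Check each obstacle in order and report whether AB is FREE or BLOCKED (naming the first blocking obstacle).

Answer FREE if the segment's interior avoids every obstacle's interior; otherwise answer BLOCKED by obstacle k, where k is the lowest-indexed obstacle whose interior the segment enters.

Obstacle 1 [(15,16) (16,15) (23,14) (24,24) (15,17)]:
  edge (15,16)–(16,15): clear
  edge (16,15)–(23,14): clear
  edge (23,14)–(24,24): clear
  edge (24,24)–(15,17): clear
  edge (15,17)–(15,16): clear
  midpoint (29/2,12) outside
  → clear
Obstacle 2 [(1,21) (2,13) (8,13) (9,24)]:
  edge (1,21)–(2,13): clear
  edge (2,13)–(8,13): clear
  edge (8,13)–(9,24): clear
  edge (9,24)–(1,21): clear
  midpoint (29/2,12) outside
  → clear
Obstacle 3 [(0,1) (11,1) (11,9) (7,11) (0,8)]:
  edge (0,1)–(11,1): clear
  edge (11,1)–(11,9): clear
  edge (11,9)–(7,11): clear
  edge (7,11)–(0,8): clear
  edge (0,8)–(0,1): clear
  midpoint (29/2,12) outside
  → clear
Obstacle 4 [(19,0) (24,0) (19,10)]:
  edge (19,0)–(24,0): clear
  edge (24,0)–(19,10): clear
  edge (19,10)–(19,0): clear
  midpoint (29/2,12) outside
  → clear

FREE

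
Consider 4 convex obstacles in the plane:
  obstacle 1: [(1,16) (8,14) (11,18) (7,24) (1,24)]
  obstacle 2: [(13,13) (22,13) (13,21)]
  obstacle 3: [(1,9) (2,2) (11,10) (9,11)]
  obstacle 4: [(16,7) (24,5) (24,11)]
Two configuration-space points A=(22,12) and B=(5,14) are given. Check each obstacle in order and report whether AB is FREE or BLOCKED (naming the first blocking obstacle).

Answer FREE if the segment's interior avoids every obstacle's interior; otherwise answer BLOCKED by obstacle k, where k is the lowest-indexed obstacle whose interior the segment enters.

Obstacle 1 [(1,16) (8,14) (11,18) (7,24) (1,24)]:
  edge (1,16)–(8,14): clear
  edge (8,14)–(11,18): clear
  edge (11,18)–(7,24): clear
  edge (7,24)–(1,24): clear
  edge (1,24)–(1,16): clear
  midpoint (27/2,13) outside
  → clear
Obstacle 2 [(13,13) (22,13) (13,21)]:
  edge (13,13)–(22,13): crosses AB
  edge (22,13)–(13,21): clear
  edge (13,21)–(13,13): crosses AB
  → BLOCKED
Obstacle 3 [(1,9) (2,2) (11,10) (9,11)]:
  edge (1,9)–(2,2): clear
  edge (2,2)–(11,10): clear
  edge (11,10)–(9,11): clear
  edge (9,11)–(1,9): clear
  midpoint (27/2,13) outside
  → clear
Obstacle 4 [(16,7) (24,5) (24,11)]:
  edge (16,7)–(24,5): clear
  edge (24,5)–(24,11): clear
  edge (24,11)–(16,7): clear
  midpoint (27/2,13) outside
  → clear

BLOCKED by obstacle 2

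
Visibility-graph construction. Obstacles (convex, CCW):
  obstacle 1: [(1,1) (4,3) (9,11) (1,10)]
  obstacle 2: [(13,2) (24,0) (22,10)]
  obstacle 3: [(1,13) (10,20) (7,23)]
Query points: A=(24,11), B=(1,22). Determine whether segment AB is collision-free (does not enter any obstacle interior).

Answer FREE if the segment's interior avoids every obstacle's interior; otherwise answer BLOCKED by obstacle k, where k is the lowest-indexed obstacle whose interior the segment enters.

BLOCKED by obstacle 3

Obstacle 1 [(1,1) (4,3) (9,11) (1,10)]:
  edge (1,1)–(4,3): clear
  edge (4,3)–(9,11): clear
  edge (9,11)–(1,10): clear
  edge (1,10)–(1,1): clear
  midpoint (25/2,33/2) outside
  → clear
Obstacle 2 [(13,2) (24,0) (22,10)]:
  edge (13,2)–(24,0): clear
  edge (24,0)–(22,10): clear
  edge (22,10)–(13,2): clear
  midpoint (25/2,33/2) outside
  → clear
Obstacle 3 [(1,13) (10,20) (7,23)]:
  edge (1,13)–(10,20): crosses AB
  edge (10,20)–(7,23): clear
  edge (7,23)–(1,13): crosses AB
  → BLOCKED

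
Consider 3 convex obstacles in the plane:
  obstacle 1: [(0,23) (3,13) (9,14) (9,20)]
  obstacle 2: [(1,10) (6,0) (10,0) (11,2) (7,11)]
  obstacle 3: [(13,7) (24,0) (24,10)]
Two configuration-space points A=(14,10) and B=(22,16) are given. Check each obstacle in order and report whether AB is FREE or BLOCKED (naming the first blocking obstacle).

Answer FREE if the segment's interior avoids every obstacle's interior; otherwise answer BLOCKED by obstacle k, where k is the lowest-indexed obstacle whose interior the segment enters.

Obstacle 1 [(0,23) (3,13) (9,14) (9,20)]:
  edge (0,23)–(3,13): clear
  edge (3,13)–(9,14): clear
  edge (9,14)–(9,20): clear
  edge (9,20)–(0,23): clear
  midpoint (18,13) outside
  → clear
Obstacle 2 [(1,10) (6,0) (10,0) (11,2) (7,11)]:
  edge (1,10)–(6,0): clear
  edge (6,0)–(10,0): clear
  edge (10,0)–(11,2): clear
  edge (11,2)–(7,11): clear
  edge (7,11)–(1,10): clear
  midpoint (18,13) outside
  → clear
Obstacle 3 [(13,7) (24,0) (24,10)]:
  edge (13,7)–(24,0): clear
  edge (24,0)–(24,10): clear
  edge (24,10)–(13,7): clear
  midpoint (18,13) outside
  → clear

FREE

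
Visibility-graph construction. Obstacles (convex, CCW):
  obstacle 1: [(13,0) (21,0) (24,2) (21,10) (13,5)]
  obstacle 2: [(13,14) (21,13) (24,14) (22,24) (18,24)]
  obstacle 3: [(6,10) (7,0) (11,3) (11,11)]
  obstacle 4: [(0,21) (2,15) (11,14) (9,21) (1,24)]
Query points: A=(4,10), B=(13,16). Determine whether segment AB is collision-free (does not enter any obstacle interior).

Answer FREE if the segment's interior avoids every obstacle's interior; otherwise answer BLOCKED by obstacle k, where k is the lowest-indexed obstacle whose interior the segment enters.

Obstacle 1 [(13,0) (21,0) (24,2) (21,10) (13,5)]:
  edge (13,0)–(21,0): clear
  edge (21,0)–(24,2): clear
  edge (24,2)–(21,10): clear
  edge (21,10)–(13,5): clear
  edge (13,5)–(13,0): clear
  midpoint (17/2,13) outside
  → clear
Obstacle 2 [(13,14) (21,13) (24,14) (22,24) (18,24)]:
  edge (13,14)–(21,13): clear
  edge (21,13)–(24,14): clear
  edge (24,14)–(22,24): clear
  edge (22,24)–(18,24): clear
  edge (18,24)–(13,14): clear
  midpoint (17/2,13) outside
  → clear
Obstacle 3 [(6,10) (7,0) (11,3) (11,11)]:
  edge (6,10)–(7,0): clear
  edge (7,0)–(11,3): clear
  edge (11,3)–(11,11): clear
  edge (11,11)–(6,10): clear
  midpoint (17/2,13) outside
  → clear
Obstacle 4 [(0,21) (2,15) (11,14) (9,21) (1,24)]:
  edge (0,21)–(2,15): clear
  edge (2,15)–(11,14): crosses AB
  edge (11,14)–(9,21): crosses AB
  edge (9,21)–(1,24): clear
  edge (1,24)–(0,21): clear
  → BLOCKED

BLOCKED by obstacle 4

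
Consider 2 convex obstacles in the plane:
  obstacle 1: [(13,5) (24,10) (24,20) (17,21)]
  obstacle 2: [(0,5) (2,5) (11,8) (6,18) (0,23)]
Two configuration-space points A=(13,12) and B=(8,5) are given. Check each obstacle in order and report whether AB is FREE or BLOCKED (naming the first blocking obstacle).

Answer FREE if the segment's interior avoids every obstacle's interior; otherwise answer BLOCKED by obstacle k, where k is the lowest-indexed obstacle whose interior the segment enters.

Obstacle 1 [(13,5) (24,10) (24,20) (17,21)]:
  edge (13,5)–(24,10): clear
  edge (24,10)–(24,20): clear
  edge (24,20)–(17,21): clear
  edge (17,21)–(13,5): clear
  midpoint (21/2,17/2) outside
  → clear
Obstacle 2 [(0,5) (2,5) (11,8) (6,18) (0,23)]:
  edge (0,5)–(2,5): clear
  edge (2,5)–(11,8): crosses AB
  edge (11,8)–(6,18): crosses AB
  edge (6,18)–(0,23): clear
  edge (0,23)–(0,5): clear
  → BLOCKED

BLOCKED by obstacle 2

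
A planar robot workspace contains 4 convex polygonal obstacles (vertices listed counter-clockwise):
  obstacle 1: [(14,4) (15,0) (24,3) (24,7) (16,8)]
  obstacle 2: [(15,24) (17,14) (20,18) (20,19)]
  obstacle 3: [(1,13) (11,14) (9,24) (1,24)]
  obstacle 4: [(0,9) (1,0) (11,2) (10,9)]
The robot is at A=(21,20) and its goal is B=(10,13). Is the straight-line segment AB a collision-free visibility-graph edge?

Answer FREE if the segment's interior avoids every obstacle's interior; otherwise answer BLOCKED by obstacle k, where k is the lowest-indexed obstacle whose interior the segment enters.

Obstacle 1 [(14,4) (15,0) (24,3) (24,7) (16,8)]:
  edge (14,4)–(15,0): clear
  edge (15,0)–(24,3): clear
  edge (24,3)–(24,7): clear
  edge (24,7)–(16,8): clear
  edge (16,8)–(14,4): clear
  midpoint (31/2,33/2) outside
  → clear
Obstacle 2 [(15,24) (17,14) (20,18) (20,19)]:
  edge (15,24)–(17,14): crosses AB
  edge (17,14)–(20,18): clear
  edge (20,18)–(20,19): clear
  edge (20,19)–(15,24): crosses AB
  → BLOCKED
Obstacle 3 [(1,13) (11,14) (9,24) (1,24)]:
  edge (1,13)–(11,14): clear
  edge (11,14)–(9,24): clear
  edge (9,24)–(1,24): clear
  edge (1,24)–(1,13): clear
  midpoint (31/2,33/2) outside
  → clear
Obstacle 4 [(0,9) (1,0) (11,2) (10,9)]:
  edge (0,9)–(1,0): clear
  edge (1,0)–(11,2): clear
  edge (11,2)–(10,9): clear
  edge (10,9)–(0,9): clear
  midpoint (31/2,33/2) outside
  → clear

BLOCKED by obstacle 2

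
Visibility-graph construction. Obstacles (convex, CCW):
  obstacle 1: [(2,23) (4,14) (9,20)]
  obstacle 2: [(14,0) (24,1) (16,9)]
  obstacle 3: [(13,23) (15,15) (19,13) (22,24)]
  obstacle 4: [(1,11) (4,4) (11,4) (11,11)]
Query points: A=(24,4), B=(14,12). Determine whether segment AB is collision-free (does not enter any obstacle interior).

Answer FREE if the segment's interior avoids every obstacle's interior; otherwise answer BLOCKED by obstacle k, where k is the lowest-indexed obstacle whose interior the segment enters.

Obstacle 1 [(2,23) (4,14) (9,20)]:
  edge (2,23)–(4,14): clear
  edge (4,14)–(9,20): clear
  edge (9,20)–(2,23): clear
  midpoint (19,8) outside
  → clear
Obstacle 2 [(14,0) (24,1) (16,9)]:
  edge (14,0)–(24,1): clear
  edge (24,1)–(16,9): clear
  edge (16,9)–(14,0): clear
  midpoint (19,8) outside
  → clear
Obstacle 3 [(13,23) (15,15) (19,13) (22,24)]:
  edge (13,23)–(15,15): clear
  edge (15,15)–(19,13): clear
  edge (19,13)–(22,24): clear
  edge (22,24)–(13,23): clear
  midpoint (19,8) outside
  → clear
Obstacle 4 [(1,11) (4,4) (11,4) (11,11)]:
  edge (1,11)–(4,4): clear
  edge (4,4)–(11,4): clear
  edge (11,4)–(11,11): clear
  edge (11,11)–(1,11): clear
  midpoint (19,8) outside
  → clear

FREE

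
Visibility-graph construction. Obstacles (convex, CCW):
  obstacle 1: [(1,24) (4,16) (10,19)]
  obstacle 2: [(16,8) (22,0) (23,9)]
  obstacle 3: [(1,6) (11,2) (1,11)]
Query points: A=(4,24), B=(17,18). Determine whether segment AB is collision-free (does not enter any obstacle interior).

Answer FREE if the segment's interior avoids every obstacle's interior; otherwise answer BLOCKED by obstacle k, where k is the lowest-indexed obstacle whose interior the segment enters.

FREE

Obstacle 1 [(1,24) (4,16) (10,19)]:
  edge (1,24)–(4,16): clear
  edge (4,16)–(10,19): clear
  edge (10,19)–(1,24): clear
  midpoint (21/2,21) outside
  → clear
Obstacle 2 [(16,8) (22,0) (23,9)]:
  edge (16,8)–(22,0): clear
  edge (22,0)–(23,9): clear
  edge (23,9)–(16,8): clear
  midpoint (21/2,21) outside
  → clear
Obstacle 3 [(1,6) (11,2) (1,11)]:
  edge (1,6)–(11,2): clear
  edge (11,2)–(1,11): clear
  edge (1,11)–(1,6): clear
  midpoint (21/2,21) outside
  → clear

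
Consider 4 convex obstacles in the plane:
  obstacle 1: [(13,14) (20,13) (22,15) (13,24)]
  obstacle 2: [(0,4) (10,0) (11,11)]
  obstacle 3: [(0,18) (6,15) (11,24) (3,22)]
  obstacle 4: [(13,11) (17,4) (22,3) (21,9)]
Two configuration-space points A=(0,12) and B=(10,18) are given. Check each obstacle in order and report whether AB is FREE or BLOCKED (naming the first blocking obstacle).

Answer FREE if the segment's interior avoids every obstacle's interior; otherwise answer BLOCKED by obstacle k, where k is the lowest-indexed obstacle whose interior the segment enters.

BLOCKED by obstacle 3

Obstacle 1 [(13,14) (20,13) (22,15) (13,24)]:
  edge (13,14)–(20,13): clear
  edge (20,13)–(22,15): clear
  edge (22,15)–(13,24): clear
  edge (13,24)–(13,14): clear
  midpoint (5,15) outside
  → clear
Obstacle 2 [(0,4) (10,0) (11,11)]:
  edge (0,4)–(10,0): clear
  edge (10,0)–(11,11): clear
  edge (11,11)–(0,4): clear
  midpoint (5,15) outside
  → clear
Obstacle 3 [(0,18) (6,15) (11,24) (3,22)]:
  edge (0,18)–(6,15): crosses AB
  edge (6,15)–(11,24): crosses AB
  edge (11,24)–(3,22): clear
  edge (3,22)–(0,18): clear
  → BLOCKED
Obstacle 4 [(13,11) (17,4) (22,3) (21,9)]:
  edge (13,11)–(17,4): clear
  edge (17,4)–(22,3): clear
  edge (22,3)–(21,9): clear
  edge (21,9)–(13,11): clear
  midpoint (5,15) outside
  → clear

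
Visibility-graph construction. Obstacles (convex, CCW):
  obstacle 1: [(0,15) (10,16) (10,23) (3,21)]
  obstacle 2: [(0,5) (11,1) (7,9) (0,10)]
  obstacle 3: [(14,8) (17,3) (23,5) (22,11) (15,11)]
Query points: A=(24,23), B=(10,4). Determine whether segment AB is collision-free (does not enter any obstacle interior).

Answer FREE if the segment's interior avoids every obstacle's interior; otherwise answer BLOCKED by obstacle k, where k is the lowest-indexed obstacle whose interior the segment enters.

BLOCKED by obstacle 3

Obstacle 1 [(0,15) (10,16) (10,23) (3,21)]:
  edge (0,15)–(10,16): clear
  edge (10,16)–(10,23): clear
  edge (10,23)–(3,21): clear
  edge (3,21)–(0,15): clear
  midpoint (17,27/2) outside
  → clear
Obstacle 2 [(0,5) (11,1) (7,9) (0,10)]:
  edge (0,5)–(11,1): clear
  edge (11,1)–(7,9): clear
  edge (7,9)–(0,10): clear
  edge (0,10)–(0,5): clear
  midpoint (17,27/2) outside
  → clear
Obstacle 3 [(14,8) (17,3) (23,5) (22,11) (15,11)]:
  edge (14,8)–(17,3): clear
  edge (17,3)–(23,5): clear
  edge (23,5)–(22,11): clear
  edge (22,11)–(15,11): crosses AB
  edge (15,11)–(14,8): crosses AB
  → BLOCKED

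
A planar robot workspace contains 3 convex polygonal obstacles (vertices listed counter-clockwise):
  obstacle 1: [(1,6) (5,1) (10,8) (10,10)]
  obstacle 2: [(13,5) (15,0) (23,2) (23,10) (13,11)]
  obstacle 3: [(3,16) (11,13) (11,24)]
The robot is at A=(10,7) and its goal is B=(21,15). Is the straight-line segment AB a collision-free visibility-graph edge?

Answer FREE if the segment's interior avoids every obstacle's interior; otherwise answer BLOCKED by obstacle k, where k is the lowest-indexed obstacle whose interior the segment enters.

BLOCKED by obstacle 2

Obstacle 1 [(1,6) (5,1) (10,8) (10,10)]:
  edge (1,6)–(5,1): clear
  edge (5,1)–(10,8): clear
  edge (10,8)–(10,10): clear
  edge (10,10)–(1,6): clear
  midpoint (31/2,11) outside
  → clear
Obstacle 2 [(13,5) (15,0) (23,2) (23,10) (13,11)]:
  edge (13,5)–(15,0): clear
  edge (15,0)–(23,2): clear
  edge (23,2)–(23,10): clear
  edge (23,10)–(13,11): crosses AB
  edge (13,11)–(13,5): crosses AB
  → BLOCKED
Obstacle 3 [(3,16) (11,13) (11,24)]:
  edge (3,16)–(11,13): clear
  edge (11,13)–(11,24): clear
  edge (11,24)–(3,16): clear
  midpoint (31/2,11) outside
  → clear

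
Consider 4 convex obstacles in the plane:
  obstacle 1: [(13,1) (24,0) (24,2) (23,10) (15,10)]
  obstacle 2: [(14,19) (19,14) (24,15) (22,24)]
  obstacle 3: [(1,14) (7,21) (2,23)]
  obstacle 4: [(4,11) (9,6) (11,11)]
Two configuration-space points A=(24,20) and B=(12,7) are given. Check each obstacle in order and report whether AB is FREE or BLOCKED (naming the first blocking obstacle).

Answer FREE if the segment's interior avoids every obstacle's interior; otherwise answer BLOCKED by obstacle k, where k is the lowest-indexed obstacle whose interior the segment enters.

BLOCKED by obstacle 2

Obstacle 1 [(13,1) (24,0) (24,2) (23,10) (15,10)]:
  edge (13,1)–(24,0): clear
  edge (24,0)–(24,2): clear
  edge (24,2)–(23,10): clear
  edge (23,10)–(15,10): clear
  edge (15,10)–(13,1): clear
  midpoint (18,27/2) outside
  → clear
Obstacle 2 [(14,19) (19,14) (24,15) (22,24)]:
  edge (14,19)–(19,14): crosses AB
  edge (19,14)–(24,15): clear
  edge (24,15)–(22,24): crosses AB
  edge (22,24)–(14,19): clear
  → BLOCKED
Obstacle 3 [(1,14) (7,21) (2,23)]:
  edge (1,14)–(7,21): clear
  edge (7,21)–(2,23): clear
  edge (2,23)–(1,14): clear
  midpoint (18,27/2) outside
  → clear
Obstacle 4 [(4,11) (9,6) (11,11)]:
  edge (4,11)–(9,6): clear
  edge (9,6)–(11,11): clear
  edge (11,11)–(4,11): clear
  midpoint (18,27/2) outside
  → clear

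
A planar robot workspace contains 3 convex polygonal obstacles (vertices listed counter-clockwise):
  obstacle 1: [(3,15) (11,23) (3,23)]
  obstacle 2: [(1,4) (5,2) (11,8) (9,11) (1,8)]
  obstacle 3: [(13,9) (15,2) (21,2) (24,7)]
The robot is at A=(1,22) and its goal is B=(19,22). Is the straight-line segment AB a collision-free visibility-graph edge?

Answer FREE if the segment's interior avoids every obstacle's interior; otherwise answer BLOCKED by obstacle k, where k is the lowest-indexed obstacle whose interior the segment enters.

Obstacle 1 [(3,15) (11,23) (3,23)]:
  edge (3,15)–(11,23): crosses AB
  edge (11,23)–(3,23): clear
  edge (3,23)–(3,15): crosses AB
  → BLOCKED
Obstacle 2 [(1,4) (5,2) (11,8) (9,11) (1,8)]:
  edge (1,4)–(5,2): clear
  edge (5,2)–(11,8): clear
  edge (11,8)–(9,11): clear
  edge (9,11)–(1,8): clear
  edge (1,8)–(1,4): clear
  midpoint (10,22) outside
  → clear
Obstacle 3 [(13,9) (15,2) (21,2) (24,7)]:
  edge (13,9)–(15,2): clear
  edge (15,2)–(21,2): clear
  edge (21,2)–(24,7): clear
  edge (24,7)–(13,9): clear
  midpoint (10,22) outside
  → clear

BLOCKED by obstacle 1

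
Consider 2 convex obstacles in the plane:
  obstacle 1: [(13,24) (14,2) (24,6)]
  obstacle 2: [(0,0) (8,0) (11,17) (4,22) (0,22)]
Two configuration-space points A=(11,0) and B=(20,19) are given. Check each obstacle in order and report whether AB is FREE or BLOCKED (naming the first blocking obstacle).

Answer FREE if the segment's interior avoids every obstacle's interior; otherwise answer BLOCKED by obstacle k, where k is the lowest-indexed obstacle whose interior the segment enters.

BLOCKED by obstacle 1

Obstacle 1 [(13,24) (14,2) (24,6)]:
  edge (13,24)–(14,2): crosses AB
  edge (14,2)–(24,6): clear
  edge (24,6)–(13,24): crosses AB
  → BLOCKED
Obstacle 2 [(0,0) (8,0) (11,17) (4,22) (0,22)]:
  edge (0,0)–(8,0): clear
  edge (8,0)–(11,17): clear
  edge (11,17)–(4,22): clear
  edge (4,22)–(0,22): clear
  edge (0,22)–(0,0): clear
  midpoint (31/2,19/2) outside
  → clear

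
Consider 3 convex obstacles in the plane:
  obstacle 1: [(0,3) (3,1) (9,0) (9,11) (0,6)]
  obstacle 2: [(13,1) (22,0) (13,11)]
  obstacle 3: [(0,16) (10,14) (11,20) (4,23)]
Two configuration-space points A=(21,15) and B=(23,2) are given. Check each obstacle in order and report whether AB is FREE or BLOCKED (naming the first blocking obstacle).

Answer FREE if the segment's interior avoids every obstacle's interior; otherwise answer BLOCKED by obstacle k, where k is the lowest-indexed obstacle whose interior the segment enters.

Obstacle 1 [(0,3) (3,1) (9,0) (9,11) (0,6)]:
  edge (0,3)–(3,1): clear
  edge (3,1)–(9,0): clear
  edge (9,0)–(9,11): clear
  edge (9,11)–(0,6): clear
  edge (0,6)–(0,3): clear
  midpoint (22,17/2) outside
  → clear
Obstacle 2 [(13,1) (22,0) (13,11)]:
  edge (13,1)–(22,0): clear
  edge (22,0)–(13,11): clear
  edge (13,11)–(13,1): clear
  midpoint (22,17/2) outside
  → clear
Obstacle 3 [(0,16) (10,14) (11,20) (4,23)]:
  edge (0,16)–(10,14): clear
  edge (10,14)–(11,20): clear
  edge (11,20)–(4,23): clear
  edge (4,23)–(0,16): clear
  midpoint (22,17/2) outside
  → clear

FREE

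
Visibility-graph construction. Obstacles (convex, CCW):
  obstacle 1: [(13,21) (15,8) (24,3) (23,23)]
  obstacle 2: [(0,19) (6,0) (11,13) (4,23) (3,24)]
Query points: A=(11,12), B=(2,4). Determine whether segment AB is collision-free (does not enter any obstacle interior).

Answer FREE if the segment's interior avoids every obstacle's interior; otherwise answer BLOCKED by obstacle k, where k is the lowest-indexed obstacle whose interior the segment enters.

BLOCKED by obstacle 2

Obstacle 1 [(13,21) (15,8) (24,3) (23,23)]:
  edge (13,21)–(15,8): clear
  edge (15,8)–(24,3): clear
  edge (24,3)–(23,23): clear
  edge (23,23)–(13,21): clear
  midpoint (13/2,8) outside
  → clear
Obstacle 2 [(0,19) (6,0) (11,13) (4,23) (3,24)]:
  edge (0,19)–(6,0): crosses AB
  edge (6,0)–(11,13): crosses AB
  edge (11,13)–(4,23): clear
  edge (4,23)–(3,24): clear
  edge (3,24)–(0,19): clear
  → BLOCKED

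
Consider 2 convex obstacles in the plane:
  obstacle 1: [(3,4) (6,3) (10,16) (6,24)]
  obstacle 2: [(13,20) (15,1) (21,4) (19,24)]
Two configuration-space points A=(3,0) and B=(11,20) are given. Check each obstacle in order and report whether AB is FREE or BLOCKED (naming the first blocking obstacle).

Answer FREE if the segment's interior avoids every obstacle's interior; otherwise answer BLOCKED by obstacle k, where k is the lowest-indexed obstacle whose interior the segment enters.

BLOCKED by obstacle 1

Obstacle 1 [(3,4) (6,3) (10,16) (6,24)]:
  edge (3,4)–(6,3): crosses AB
  edge (6,3)–(10,16): clear
  edge (10,16)–(6,24): crosses AB
  edge (6,24)–(3,4): clear
  → BLOCKED
Obstacle 2 [(13,20) (15,1) (21,4) (19,24)]:
  edge (13,20)–(15,1): clear
  edge (15,1)–(21,4): clear
  edge (21,4)–(19,24): clear
  edge (19,24)–(13,20): clear
  midpoint (7,10) outside
  → clear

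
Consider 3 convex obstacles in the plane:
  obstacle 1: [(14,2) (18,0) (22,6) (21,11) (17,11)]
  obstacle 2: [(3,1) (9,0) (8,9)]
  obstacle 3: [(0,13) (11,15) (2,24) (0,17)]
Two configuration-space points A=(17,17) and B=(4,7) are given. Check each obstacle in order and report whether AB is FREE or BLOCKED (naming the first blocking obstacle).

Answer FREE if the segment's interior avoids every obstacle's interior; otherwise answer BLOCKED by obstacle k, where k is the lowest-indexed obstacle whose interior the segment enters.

Obstacle 1 [(14,2) (18,0) (22,6) (21,11) (17,11)]:
  edge (14,2)–(18,0): clear
  edge (18,0)–(22,6): clear
  edge (22,6)–(21,11): clear
  edge (21,11)–(17,11): clear
  edge (17,11)–(14,2): clear
  midpoint (21/2,12) outside
  → clear
Obstacle 2 [(3,1) (9,0) (8,9)]:
  edge (3,1)–(9,0): clear
  edge (9,0)–(8,9): clear
  edge (8,9)–(3,1): clear
  midpoint (21/2,12) outside
  → clear
Obstacle 3 [(0,13) (11,15) (2,24) (0,17)]:
  edge (0,13)–(11,15): clear
  edge (11,15)–(2,24): clear
  edge (2,24)–(0,17): clear
  edge (0,17)–(0,13): clear
  midpoint (21/2,12) outside
  → clear

FREE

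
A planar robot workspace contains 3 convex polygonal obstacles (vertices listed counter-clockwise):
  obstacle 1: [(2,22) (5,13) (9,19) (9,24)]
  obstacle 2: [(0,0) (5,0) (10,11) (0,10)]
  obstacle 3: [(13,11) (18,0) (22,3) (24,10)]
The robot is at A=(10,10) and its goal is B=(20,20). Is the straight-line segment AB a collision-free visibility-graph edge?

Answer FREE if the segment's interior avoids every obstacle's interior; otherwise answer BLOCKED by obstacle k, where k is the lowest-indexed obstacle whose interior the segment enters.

Obstacle 1 [(2,22) (5,13) (9,19) (9,24)]:
  edge (2,22)–(5,13): clear
  edge (5,13)–(9,19): clear
  edge (9,19)–(9,24): clear
  edge (9,24)–(2,22): clear
  midpoint (15,15) outside
  → clear
Obstacle 2 [(0,0) (5,0) (10,11) (0,10)]:
  edge (0,0)–(5,0): clear
  edge (5,0)–(10,11): clear
  edge (10,11)–(0,10): clear
  edge (0,10)–(0,0): clear
  midpoint (15,15) outside
  → clear
Obstacle 3 [(13,11) (18,0) (22,3) (24,10)]:
  edge (13,11)–(18,0): clear
  edge (18,0)–(22,3): clear
  edge (22,3)–(24,10): clear
  edge (24,10)–(13,11): clear
  midpoint (15,15) outside
  → clear

FREE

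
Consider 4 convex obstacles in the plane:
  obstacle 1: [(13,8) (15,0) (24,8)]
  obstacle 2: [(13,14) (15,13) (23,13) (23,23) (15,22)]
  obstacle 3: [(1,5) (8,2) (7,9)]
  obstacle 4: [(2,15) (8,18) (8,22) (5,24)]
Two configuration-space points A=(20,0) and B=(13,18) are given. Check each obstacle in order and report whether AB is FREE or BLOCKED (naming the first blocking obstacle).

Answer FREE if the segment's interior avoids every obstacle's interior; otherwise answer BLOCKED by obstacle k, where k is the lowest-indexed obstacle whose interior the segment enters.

BLOCKED by obstacle 1

Obstacle 1 [(13,8) (15,0) (24,8)]:
  edge (13,8)–(15,0): clear
  edge (15,0)–(24,8): crosses AB
  edge (24,8)–(13,8): crosses AB
  → BLOCKED
Obstacle 2 [(13,14) (15,13) (23,13) (23,23) (15,22)]:
  edge (13,14)–(15,13): crosses AB
  edge (15,13)–(23,13): clear
  edge (23,13)–(23,23): clear
  edge (23,23)–(15,22): clear
  edge (15,22)–(13,14): crosses AB
  → BLOCKED
Obstacle 3 [(1,5) (8,2) (7,9)]:
  edge (1,5)–(8,2): clear
  edge (8,2)–(7,9): clear
  edge (7,9)–(1,5): clear
  midpoint (33/2,9) outside
  → clear
Obstacle 4 [(2,15) (8,18) (8,22) (5,24)]:
  edge (2,15)–(8,18): clear
  edge (8,18)–(8,22): clear
  edge (8,22)–(5,24): clear
  edge (5,24)–(2,15): clear
  midpoint (33/2,9) outside
  → clear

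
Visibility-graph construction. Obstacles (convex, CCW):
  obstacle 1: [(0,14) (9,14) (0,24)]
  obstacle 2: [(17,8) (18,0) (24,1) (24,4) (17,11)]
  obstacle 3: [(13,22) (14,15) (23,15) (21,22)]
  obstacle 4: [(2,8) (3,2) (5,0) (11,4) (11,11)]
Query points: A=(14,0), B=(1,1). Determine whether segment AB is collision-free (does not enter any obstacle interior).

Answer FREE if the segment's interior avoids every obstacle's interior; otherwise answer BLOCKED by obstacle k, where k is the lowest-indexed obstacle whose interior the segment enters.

Obstacle 1 [(0,14) (9,14) (0,24)]:
  edge (0,14)–(9,14): clear
  edge (9,14)–(0,24): clear
  edge (0,24)–(0,14): clear
  midpoint (15/2,1/2) outside
  → clear
Obstacle 2 [(17,8) (18,0) (24,1) (24,4) (17,11)]:
  edge (17,8)–(18,0): clear
  edge (18,0)–(24,1): clear
  edge (24,1)–(24,4): clear
  edge (24,4)–(17,11): clear
  edge (17,11)–(17,8): clear
  midpoint (15/2,1/2) outside
  → clear
Obstacle 3 [(13,22) (14,15) (23,15) (21,22)]:
  edge (13,22)–(14,15): clear
  edge (14,15)–(23,15): clear
  edge (23,15)–(21,22): clear
  edge (21,22)–(13,22): clear
  midpoint (15/2,1/2) outside
  → clear
Obstacle 4 [(2,8) (3,2) (5,0) (11,4) (11,11)]:
  edge (2,8)–(3,2): clear
  edge (3,2)–(5,0): crosses AB
  edge (5,0)–(11,4): crosses AB
  edge (11,4)–(11,11): clear
  edge (11,11)–(2,8): clear
  → BLOCKED

BLOCKED by obstacle 4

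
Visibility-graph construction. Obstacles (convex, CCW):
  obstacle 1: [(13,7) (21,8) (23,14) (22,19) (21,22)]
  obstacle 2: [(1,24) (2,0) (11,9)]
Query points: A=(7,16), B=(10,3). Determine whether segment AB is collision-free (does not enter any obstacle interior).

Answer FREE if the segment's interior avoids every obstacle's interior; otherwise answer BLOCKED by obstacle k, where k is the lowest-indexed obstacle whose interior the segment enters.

BLOCKED by obstacle 2

Obstacle 1 [(13,7) (21,8) (23,14) (22,19) (21,22)]:
  edge (13,7)–(21,8): clear
  edge (21,8)–(23,14): clear
  edge (23,14)–(22,19): clear
  edge (22,19)–(21,22): clear
  edge (21,22)–(13,7): clear
  midpoint (17/2,19/2) outside
  → clear
Obstacle 2 [(1,24) (2,0) (11,9)]:
  edge (1,24)–(2,0): clear
  edge (2,0)–(11,9): crosses AB
  edge (11,9)–(1,24): crosses AB
  → BLOCKED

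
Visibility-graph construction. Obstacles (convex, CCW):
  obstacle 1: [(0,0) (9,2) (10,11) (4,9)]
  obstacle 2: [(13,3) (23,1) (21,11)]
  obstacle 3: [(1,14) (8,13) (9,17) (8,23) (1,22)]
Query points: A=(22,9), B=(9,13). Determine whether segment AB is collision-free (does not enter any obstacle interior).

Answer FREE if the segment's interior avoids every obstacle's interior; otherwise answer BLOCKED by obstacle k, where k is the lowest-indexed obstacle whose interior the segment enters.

Obstacle 1 [(0,0) (9,2) (10,11) (4,9)]:
  edge (0,0)–(9,2): clear
  edge (9,2)–(10,11): clear
  edge (10,11)–(4,9): clear
  edge (4,9)–(0,0): clear
  midpoint (31/2,11) outside
  → clear
Obstacle 2 [(13,3) (23,1) (21,11)]:
  edge (13,3)–(23,1): clear
  edge (23,1)–(21,11): crosses AB
  edge (21,11)–(13,3): crosses AB
  → BLOCKED
Obstacle 3 [(1,14) (8,13) (9,17) (8,23) (1,22)]:
  edge (1,14)–(8,13): clear
  edge (8,13)–(9,17): clear
  edge (9,17)–(8,23): clear
  edge (8,23)–(1,22): clear
  edge (1,22)–(1,14): clear
  midpoint (31/2,11) outside
  → clear

BLOCKED by obstacle 2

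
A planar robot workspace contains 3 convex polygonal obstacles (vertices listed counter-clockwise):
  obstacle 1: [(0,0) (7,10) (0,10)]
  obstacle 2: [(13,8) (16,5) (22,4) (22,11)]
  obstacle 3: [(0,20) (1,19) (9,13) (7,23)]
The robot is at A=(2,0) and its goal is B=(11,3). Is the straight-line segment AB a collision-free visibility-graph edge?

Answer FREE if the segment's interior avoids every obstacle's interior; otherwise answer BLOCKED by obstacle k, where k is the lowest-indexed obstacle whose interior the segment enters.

Obstacle 1 [(0,0) (7,10) (0,10)]:
  edge (0,0)–(7,10): clear
  edge (7,10)–(0,10): clear
  edge (0,10)–(0,0): clear
  midpoint (13/2,3/2) outside
  → clear
Obstacle 2 [(13,8) (16,5) (22,4) (22,11)]:
  edge (13,8)–(16,5): clear
  edge (16,5)–(22,4): clear
  edge (22,4)–(22,11): clear
  edge (22,11)–(13,8): clear
  midpoint (13/2,3/2) outside
  → clear
Obstacle 3 [(0,20) (1,19) (9,13) (7,23)]:
  edge (0,20)–(1,19): clear
  edge (1,19)–(9,13): clear
  edge (9,13)–(7,23): clear
  edge (7,23)–(0,20): clear
  midpoint (13/2,3/2) outside
  → clear

FREE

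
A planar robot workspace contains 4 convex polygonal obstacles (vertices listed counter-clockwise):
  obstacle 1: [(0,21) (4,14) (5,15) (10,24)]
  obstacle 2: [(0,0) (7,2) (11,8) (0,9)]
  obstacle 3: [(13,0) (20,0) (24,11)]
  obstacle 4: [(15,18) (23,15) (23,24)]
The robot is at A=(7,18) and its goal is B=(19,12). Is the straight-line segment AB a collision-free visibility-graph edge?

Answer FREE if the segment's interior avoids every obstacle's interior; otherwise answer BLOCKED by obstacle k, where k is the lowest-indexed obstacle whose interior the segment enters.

FREE

Obstacle 1 [(0,21) (4,14) (5,15) (10,24)]:
  edge (0,21)–(4,14): clear
  edge (4,14)–(5,15): clear
  edge (5,15)–(10,24): clear
  edge (10,24)–(0,21): clear
  midpoint (13,15) outside
  → clear
Obstacle 2 [(0,0) (7,2) (11,8) (0,9)]:
  edge (0,0)–(7,2): clear
  edge (7,2)–(11,8): clear
  edge (11,8)–(0,9): clear
  edge (0,9)–(0,0): clear
  midpoint (13,15) outside
  → clear
Obstacle 3 [(13,0) (20,0) (24,11)]:
  edge (13,0)–(20,0): clear
  edge (20,0)–(24,11): clear
  edge (24,11)–(13,0): clear
  midpoint (13,15) outside
  → clear
Obstacle 4 [(15,18) (23,15) (23,24)]:
  edge (15,18)–(23,15): clear
  edge (23,15)–(23,24): clear
  edge (23,24)–(15,18): clear
  midpoint (13,15) outside
  → clear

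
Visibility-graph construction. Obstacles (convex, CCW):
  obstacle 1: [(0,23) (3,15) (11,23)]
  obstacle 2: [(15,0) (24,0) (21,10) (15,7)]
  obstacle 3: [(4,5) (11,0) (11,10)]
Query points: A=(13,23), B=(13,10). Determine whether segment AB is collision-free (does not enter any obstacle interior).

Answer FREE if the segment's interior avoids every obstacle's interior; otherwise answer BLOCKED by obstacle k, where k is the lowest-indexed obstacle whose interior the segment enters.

FREE

Obstacle 1 [(0,23) (3,15) (11,23)]:
  edge (0,23)–(3,15): clear
  edge (3,15)–(11,23): clear
  edge (11,23)–(0,23): clear
  midpoint (13,33/2) outside
  → clear
Obstacle 2 [(15,0) (24,0) (21,10) (15,7)]:
  edge (15,0)–(24,0): clear
  edge (24,0)–(21,10): clear
  edge (21,10)–(15,7): clear
  edge (15,7)–(15,0): clear
  midpoint (13,33/2) outside
  → clear
Obstacle 3 [(4,5) (11,0) (11,10)]:
  edge (4,5)–(11,0): clear
  edge (11,0)–(11,10): clear
  edge (11,10)–(4,5): clear
  midpoint (13,33/2) outside
  → clear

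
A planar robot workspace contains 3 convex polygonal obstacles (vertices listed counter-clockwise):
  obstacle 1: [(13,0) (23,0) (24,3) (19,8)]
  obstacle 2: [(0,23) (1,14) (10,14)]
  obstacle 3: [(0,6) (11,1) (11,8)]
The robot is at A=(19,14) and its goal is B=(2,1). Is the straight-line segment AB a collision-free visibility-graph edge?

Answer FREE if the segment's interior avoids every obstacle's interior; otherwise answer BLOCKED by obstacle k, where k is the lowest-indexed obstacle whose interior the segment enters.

BLOCKED by obstacle 3

Obstacle 1 [(13,0) (23,0) (24,3) (19,8)]:
  edge (13,0)–(23,0): clear
  edge (23,0)–(24,3): clear
  edge (24,3)–(19,8): clear
  edge (19,8)–(13,0): clear
  midpoint (21/2,15/2) outside
  → clear
Obstacle 2 [(0,23) (1,14) (10,14)]:
  edge (0,23)–(1,14): clear
  edge (1,14)–(10,14): clear
  edge (10,14)–(0,23): clear
  midpoint (21/2,15/2) outside
  → clear
Obstacle 3 [(0,6) (11,1) (11,8)]:
  edge (0,6)–(11,1): crosses AB
  edge (11,1)–(11,8): crosses AB
  edge (11,8)–(0,6): clear
  → BLOCKED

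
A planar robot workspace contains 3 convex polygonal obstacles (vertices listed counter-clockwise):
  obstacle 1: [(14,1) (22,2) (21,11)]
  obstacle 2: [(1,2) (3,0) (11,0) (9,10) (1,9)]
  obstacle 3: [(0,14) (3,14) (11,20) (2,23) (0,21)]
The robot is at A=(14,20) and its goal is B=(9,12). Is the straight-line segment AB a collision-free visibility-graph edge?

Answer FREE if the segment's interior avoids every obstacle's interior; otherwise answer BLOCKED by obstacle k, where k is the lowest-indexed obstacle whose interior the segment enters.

FREE

Obstacle 1 [(14,1) (22,2) (21,11)]:
  edge (14,1)–(22,2): clear
  edge (22,2)–(21,11): clear
  edge (21,11)–(14,1): clear
  midpoint (23/2,16) outside
  → clear
Obstacle 2 [(1,2) (3,0) (11,0) (9,10) (1,9)]:
  edge (1,2)–(3,0): clear
  edge (3,0)–(11,0): clear
  edge (11,0)–(9,10): clear
  edge (9,10)–(1,9): clear
  edge (1,9)–(1,2): clear
  midpoint (23/2,16) outside
  → clear
Obstacle 3 [(0,14) (3,14) (11,20) (2,23) (0,21)]:
  edge (0,14)–(3,14): clear
  edge (3,14)–(11,20): clear
  edge (11,20)–(2,23): clear
  edge (2,23)–(0,21): clear
  edge (0,21)–(0,14): clear
  midpoint (23/2,16) outside
  → clear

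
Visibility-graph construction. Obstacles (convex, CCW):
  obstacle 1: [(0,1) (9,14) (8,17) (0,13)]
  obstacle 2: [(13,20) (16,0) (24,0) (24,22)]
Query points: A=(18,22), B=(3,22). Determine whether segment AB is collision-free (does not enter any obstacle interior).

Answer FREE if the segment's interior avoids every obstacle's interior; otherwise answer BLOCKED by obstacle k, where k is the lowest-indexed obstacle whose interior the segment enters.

FREE

Obstacle 1 [(0,1) (9,14) (8,17) (0,13)]:
  edge (0,1)–(9,14): clear
  edge (9,14)–(8,17): clear
  edge (8,17)–(0,13): clear
  edge (0,13)–(0,1): clear
  midpoint (21/2,22) outside
  → clear
Obstacle 2 [(13,20) (16,0) (24,0) (24,22)]:
  edge (13,20)–(16,0): clear
  edge (16,0)–(24,0): clear
  edge (24,0)–(24,22): clear
  edge (24,22)–(13,20): clear
  midpoint (21/2,22) outside
  → clear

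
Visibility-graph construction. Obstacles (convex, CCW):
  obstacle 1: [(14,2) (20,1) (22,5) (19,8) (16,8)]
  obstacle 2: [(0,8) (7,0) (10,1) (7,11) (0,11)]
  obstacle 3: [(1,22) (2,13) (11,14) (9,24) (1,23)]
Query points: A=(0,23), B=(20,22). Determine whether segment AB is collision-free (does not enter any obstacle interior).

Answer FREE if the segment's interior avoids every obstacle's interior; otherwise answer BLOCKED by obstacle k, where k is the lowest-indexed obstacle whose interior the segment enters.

Obstacle 1 [(14,2) (20,1) (22,5) (19,8) (16,8)]:
  edge (14,2)–(20,1): clear
  edge (20,1)–(22,5): clear
  edge (22,5)–(19,8): clear
  edge (19,8)–(16,8): clear
  edge (16,8)–(14,2): clear
  midpoint (10,45/2) outside
  → clear
Obstacle 2 [(0,8) (7,0) (10,1) (7,11) (0,11)]:
  edge (0,8)–(7,0): clear
  edge (7,0)–(10,1): clear
  edge (10,1)–(7,11): clear
  edge (7,11)–(0,11): clear
  edge (0,11)–(0,8): clear
  midpoint (10,45/2) outside
  → clear
Obstacle 3 [(1,22) (2,13) (11,14) (9,24) (1,23)]:
  edge (1,22)–(2,13): clear
  edge (2,13)–(11,14): clear
  edge (11,14)–(9,24): crosses AB
  edge (9,24)–(1,23): clear
  edge (1,23)–(1,22): crosses AB
  → BLOCKED

BLOCKED by obstacle 3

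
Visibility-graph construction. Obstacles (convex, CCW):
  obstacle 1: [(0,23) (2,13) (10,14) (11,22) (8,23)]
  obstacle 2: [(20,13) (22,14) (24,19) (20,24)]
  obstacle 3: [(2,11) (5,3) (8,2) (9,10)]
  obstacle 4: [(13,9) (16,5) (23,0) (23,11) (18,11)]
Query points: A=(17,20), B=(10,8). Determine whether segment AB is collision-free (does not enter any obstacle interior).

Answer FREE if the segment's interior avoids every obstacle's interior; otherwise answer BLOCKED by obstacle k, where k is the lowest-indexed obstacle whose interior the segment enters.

Obstacle 1 [(0,23) (2,13) (10,14) (11,22) (8,23)]:
  edge (0,23)–(2,13): clear
  edge (2,13)–(10,14): clear
  edge (10,14)–(11,22): clear
  edge (11,22)–(8,23): clear
  edge (8,23)–(0,23): clear
  midpoint (27/2,14) outside
  → clear
Obstacle 2 [(20,13) (22,14) (24,19) (20,24)]:
  edge (20,13)–(22,14): clear
  edge (22,14)–(24,19): clear
  edge (24,19)–(20,24): clear
  edge (20,24)–(20,13): clear
  midpoint (27/2,14) outside
  → clear
Obstacle 3 [(2,11) (5,3) (8,2) (9,10)]:
  edge (2,11)–(5,3): clear
  edge (5,3)–(8,2): clear
  edge (8,2)–(9,10): clear
  edge (9,10)–(2,11): clear
  midpoint (27/2,14) outside
  → clear
Obstacle 4 [(13,9) (16,5) (23,0) (23,11) (18,11)]:
  edge (13,9)–(16,5): clear
  edge (16,5)–(23,0): clear
  edge (23,0)–(23,11): clear
  edge (23,11)–(18,11): clear
  edge (18,11)–(13,9): clear
  midpoint (27/2,14) outside
  → clear

FREE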